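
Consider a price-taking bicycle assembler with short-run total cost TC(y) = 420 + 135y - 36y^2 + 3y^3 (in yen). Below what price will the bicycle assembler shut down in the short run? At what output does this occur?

Short-run supply begins at min AVC. From VC = 135y - 36y^2 + 3y^3, AVC = 135 - 36y + 3y^2.
dAVC/dy = -36 + 6y = 0 gives y = 6. min AVC = 135 - 36·6 + 3·6^2 = 27.
For P < ¥27 the firm produces nothing.

¥27 per unit, at y = 6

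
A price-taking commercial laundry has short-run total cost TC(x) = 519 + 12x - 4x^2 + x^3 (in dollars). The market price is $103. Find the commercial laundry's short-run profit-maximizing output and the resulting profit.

Profit = -$29 at x = 7

AVC = 12 - 4x + x^2; min AVC = $8 at x = 2. Since P = $103 ≥ min AVC, the firm produces.
With MC = 12 - 8x + 3x^2, P = MC on the upward-sloping part at x* = 7.
TR = 103·7 = 721. TC = 519 + 231 = 750. Profit = 721 − 750 = -$29.
By producing, the firm covers all variable cost plus $490 of fixed cost; shutting down would lose the full $519.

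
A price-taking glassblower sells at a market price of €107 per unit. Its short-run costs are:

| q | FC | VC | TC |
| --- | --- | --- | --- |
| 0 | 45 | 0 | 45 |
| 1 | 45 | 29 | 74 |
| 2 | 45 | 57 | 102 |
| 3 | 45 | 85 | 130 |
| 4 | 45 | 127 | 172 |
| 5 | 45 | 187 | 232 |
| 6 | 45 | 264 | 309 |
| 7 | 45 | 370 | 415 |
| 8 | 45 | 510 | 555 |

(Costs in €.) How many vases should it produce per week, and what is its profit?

q = 7; profit = €334

Tabulate TR − TC: q=0: -45; q=1: 33; q=2: 112; q=3: 191; q=4: 256; q=5: 303; q=6: 333; q=7: 334; q=8: 301.
Profit is maximized at q = 7. AVC there is 370/7 = €52.86 ≤ P, so producing beats shutting down (which would give -€45).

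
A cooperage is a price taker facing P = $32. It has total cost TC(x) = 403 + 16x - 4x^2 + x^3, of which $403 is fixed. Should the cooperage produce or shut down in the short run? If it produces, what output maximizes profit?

Strip out fixed cost: VC = 16x - 4x^2 + x^3. Then AVC = 16 - 4x + x^2 and MC = 16 - 8x + 3x^2.
AVC hits its minimum where MC = AVC, at x = 2, giving min AVC = 16 - 4·2 + 2^2 = $12.
Because $32 ≥ $12, revenue can cover variable cost; the firm operates.
Solving P = MC: -16 - 8x + 3x^2 = 0 ⇒ x = -4/3 or 4. On the upward-sloping branch, x* = 4.
Check: AVC at x = 4 is $16 ≤ P, so revenue covers variable cost.
Profit = P·x − TC = 32·4 − 467 = -$339, a loss, but smaller than the $403 fixed cost the firm would lose by shutting down.

Produce at x = 4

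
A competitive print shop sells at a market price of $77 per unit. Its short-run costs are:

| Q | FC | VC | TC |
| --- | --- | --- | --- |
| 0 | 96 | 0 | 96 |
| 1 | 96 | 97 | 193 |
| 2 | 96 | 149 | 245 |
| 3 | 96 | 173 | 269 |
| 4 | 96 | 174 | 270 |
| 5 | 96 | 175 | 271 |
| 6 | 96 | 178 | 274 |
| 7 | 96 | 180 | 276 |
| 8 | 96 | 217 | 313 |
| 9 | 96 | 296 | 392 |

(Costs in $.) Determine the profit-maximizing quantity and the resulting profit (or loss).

Profit at each row (π = 77Q − TC): Q=0: -96; Q=1: -116; Q=2: -91; Q=3: -38; Q=4: 38; Q=5: 114; Q=6: 188; Q=7: 263; Q=8: 303; Q=9: 301.
Profit is maximized at Q = 8. AVC there is 217/8 = $27.12 ≤ P, so producing beats shutting down (which would give -$96).

Q = 8; profit = $303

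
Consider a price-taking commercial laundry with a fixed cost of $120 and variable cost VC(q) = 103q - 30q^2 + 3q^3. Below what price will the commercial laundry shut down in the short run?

$28 per unit

The firm shuts down when price falls below the minimum of average variable cost. AVC = VC/q = 103 - 30q + 3q^2.
At the minimum of AVC, MC = AVC. MC = 103 - 60q + 9q^2; setting MC = AVC gives 6q^2 - 30q = 0, so q = 5. min AVC = 28.
So the shutdown price is $28.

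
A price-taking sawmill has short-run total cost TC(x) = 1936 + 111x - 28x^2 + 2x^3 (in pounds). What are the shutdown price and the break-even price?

Shutdown price = £13; break-even price = £221

Shutdown price = min AVC. AVC = 111 - 28x + 2x^2, with vertex at x = 7 and minimum £13.
ATC = 1936/x + 111 - 28x + 2x^2. Setting dATC/dx = −1936/x^2 − 28 + 4x = 0 gives x = 11 (since 4·11^3 − 28·11^2 = 1936).
min ATC = 1936/11 + 111 − 28·11 + 2·11^2 = £221. That is the break-even price.
For £13 ≤ P < £221 the firm produces at a loss; below £13 it shuts down.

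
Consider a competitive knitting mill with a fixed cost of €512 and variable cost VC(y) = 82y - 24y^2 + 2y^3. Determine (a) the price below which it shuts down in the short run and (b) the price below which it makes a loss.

Shutdown price = €10; break-even price = €82

Shutdown price = min AVC. AVC = 82 - 24y + 2y^2, with vertex at y = 6 and minimum €10.
ATC = 512/y + 82 - 24y + 2y^2. Setting dATC/dy = −512/y^2 − 24 + 4y = 0 gives y = 8 (since 4·8^3 − 24·8^2 = 512).
min ATC = 512/8 + 82 − 24·8 + 2·8^2 = €82. That is the break-even price.
Between these two prices the firm operates at a loss; above €82 it earns a profit.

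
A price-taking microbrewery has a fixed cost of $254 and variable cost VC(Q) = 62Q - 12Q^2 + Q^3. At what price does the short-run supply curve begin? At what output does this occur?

$26 per unit, at Q = 6

The shutdown price is the minimum of AVC. VC = 62Q - 12Q^2 + Q^3, so AVC = 62 - 12Q + Q^2.
At the minimum of AVC, MC = AVC. MC = 62 - 24Q + 3Q^2; setting MC = AVC gives 2Q^2 - 12Q = 0, so Q = 6. min AVC = 26.
The firm shuts down for any P below $26.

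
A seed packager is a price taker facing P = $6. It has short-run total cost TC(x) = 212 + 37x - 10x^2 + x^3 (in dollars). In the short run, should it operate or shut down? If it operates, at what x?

Shut down

From TC, MC = TC'(x) = 37 - 20x + 3x^2 and AVC = VC/x = 37 - 10x + x^2.
AVC is minimized where dAVC/dx = -10 + 2x = 0, at x = 5; min AVC = 37 - 10·5 + 5^2 = $12.
Since P = $6 < min AVC = $12, price fails to cover variable cost at any output.
Shutting down limits the loss to fixed cost, $212.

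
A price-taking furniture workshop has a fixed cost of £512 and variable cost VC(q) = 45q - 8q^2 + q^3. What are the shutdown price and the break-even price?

AVC = 45 - 8q + q^2; minimized at q = 4, giving min AVC = £29. That is the shutdown price.
ATC = 512/q + 45 - 8q + q^2. Setting dATC/dq = −512/q^2 − 8 + 2q = 0 gives q = 8 (since 2·8^3 − 8·8^2 = 512).
min ATC = 512/8 + 45 − 8·8 + 8^2 = £109. That is the break-even price.
Between these two prices the firm operates at a loss; above £109 it earns a profit.

Shutdown price = £29; break-even price = £109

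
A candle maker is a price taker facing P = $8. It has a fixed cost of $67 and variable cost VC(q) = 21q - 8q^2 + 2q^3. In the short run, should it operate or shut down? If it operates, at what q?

Shut down

Strip out fixed cost: VC = 21q - 8q^2 + 2q^3. Then AVC = 21 - 8q + 2q^2 and MC = 21 - 16q + 6q^2.
AVC hits its minimum where MC = AVC, at q = 2, giving min AVC = 21 - 8·2 + 2·2^2 = $13.
With P < min AVC ($8 < $13), every unit sold adds to the loss.
Best response: produce nothing and absorb the $67 fixed cost.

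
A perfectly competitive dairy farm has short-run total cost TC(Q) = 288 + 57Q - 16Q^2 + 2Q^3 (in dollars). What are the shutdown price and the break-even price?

Shutdown price = min AVC. AVC = 57 - 16Q + 2Q^2, with vertex at Q = 4 and minimum $25.
ATC = 288/Q + 57 - 16Q + 2Q^2. Setting dATC/dQ = −288/Q^2 − 16 + 4Q = 0 gives Q = 6 (since 4·6^3 − 16·6^2 = 288).
min ATC = 288/6 + 57 − 16·6 + 2·6^2 = $81. That is the break-even price.
Between these two prices the firm operates at a loss; above $81 it earns a profit.

Shutdown price = $25; break-even price = $81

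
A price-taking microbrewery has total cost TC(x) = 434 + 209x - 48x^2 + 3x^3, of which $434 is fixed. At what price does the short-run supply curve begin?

Short-run supply begins at min AVC. From VC = 209x - 48x^2 + 3x^3, AVC = 209 - 48x + 3x^2.
dAVC/dx = -48 + 6x = 0 gives x = 8. min AVC = 209 - 48·8 + 3·8^2 = 17.
The firm shuts down for any P below $17.

$17 per unit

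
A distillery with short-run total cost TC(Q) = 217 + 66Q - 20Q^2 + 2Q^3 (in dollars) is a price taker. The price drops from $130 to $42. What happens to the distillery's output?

Output falls from 8 to 6

AVC = 66 - 20Q + 2Q^2, minimized at Q = 5 where min AVC = $16. MC = 66 - 40Q + 6Q^2.
With P = $130 above the shutdown price, P = MC gives Q = 8.
At P = $42 ≥ min AVC, set P = MC: Q = 6. The firm stays open but cuts output.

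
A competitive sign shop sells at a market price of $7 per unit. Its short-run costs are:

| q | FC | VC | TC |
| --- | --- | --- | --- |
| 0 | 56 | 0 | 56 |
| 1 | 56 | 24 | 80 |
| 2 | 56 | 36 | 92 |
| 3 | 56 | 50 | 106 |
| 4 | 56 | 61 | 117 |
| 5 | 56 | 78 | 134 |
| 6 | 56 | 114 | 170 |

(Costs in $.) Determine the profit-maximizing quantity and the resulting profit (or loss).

q = 0 (shut down); profit = -$56

Compute π = P·q − TC at each output: q=0: -56; q=1: -73; q=2: -78; q=3: -85; q=4: -89; q=5: -99; q=6: -128.
Profit is highest at q = 0. Equivalently, the lowest AVC in the table is 61/4 ≈ $15.25 at q = 4, and P = $7 falls below it — price never covers variable cost, so the firm shuts down and loses only its fixed cost.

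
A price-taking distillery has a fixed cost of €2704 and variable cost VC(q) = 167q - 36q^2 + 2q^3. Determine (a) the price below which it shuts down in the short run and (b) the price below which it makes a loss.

Shutdown price = €5; break-even price = €245

AVC = 167 - 36q + 2q^2; minimized at q = 9, giving min AVC = €5. That is the shutdown price.
ATC = 2704/q + 167 - 36q + 2q^2. Setting dATC/dq = −2704/q^2 − 36 + 4q = 0 gives q = 13 (since 4·13^3 − 36·13^2 = 2704).
min ATC = 2704/13 + 167 − 36·13 + 2·13^2 = €245. That is the break-even price.
For €5 ≤ P < €245 the firm produces at a loss; below €5 it shuts down.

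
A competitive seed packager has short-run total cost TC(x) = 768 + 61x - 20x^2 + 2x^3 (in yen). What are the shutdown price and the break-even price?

Shutdown price = ¥11; break-even price = ¥125

Shutdown price = min AVC. AVC = 61 - 20x + 2x^2, with vertex at x = 5 and minimum ¥11.
ATC = 768/x + 61 - 20x + 2x^2. Setting dATC/dx = −768/x^2 − 20 + 4x = 0 gives x = 8 (since 4·8^3 − 20·8^2 = 768).
min ATC = 768/8 + 61 − 20·8 + 2·8^2 = ¥125. That is the break-even price.
Between these two prices the firm operates at a loss; above ¥125 it earns a profit.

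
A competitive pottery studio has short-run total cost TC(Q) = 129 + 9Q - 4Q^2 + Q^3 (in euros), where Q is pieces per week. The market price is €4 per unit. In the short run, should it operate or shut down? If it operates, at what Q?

From TC, MC = TC'(Q) = 9 - 8Q + 3Q^2 and AVC = VC/Q = 9 - 4Q + Q^2.
AVC hits its minimum where MC = AVC, at Q = 2, giving min AVC = 9 - 4·2 + 2^2 = €5.
With P < min AVC (€4 < €5), every unit sold adds to the loss.
The firm minimizes its loss by shutting down and losing only its fixed cost of €129.

Shut down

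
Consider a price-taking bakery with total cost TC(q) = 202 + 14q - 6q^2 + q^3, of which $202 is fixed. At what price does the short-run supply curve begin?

The firm shuts down when price falls below the minimum of average variable cost. AVC = VC/q = 14 - 6q + q^2.
At the minimum of AVC, MC = AVC. MC = 14 - 12q + 3q^2; setting MC = AVC gives 2q^2 - 6q = 0, so q = 3. min AVC = 5.
For P < $5 the firm produces nothing.

$5 per unit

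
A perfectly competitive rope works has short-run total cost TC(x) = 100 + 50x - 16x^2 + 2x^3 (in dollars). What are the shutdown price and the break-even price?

AVC = 50 - 16x + 2x^2; minimized at x = 4, giving min AVC = $18. That is the shutdown price.
ATC = 100/x + 50 - 16x + 2x^2. Setting dATC/dx = −100/x^2 − 16 + 4x = 0 gives x = 5 (since 4·5^3 − 16·5^2 = 100).
min ATC = 100/5 + 50 − 16·5 + 2·5^2 = $40. That is the break-even price.
For $18 ≤ P < $40 the firm produces at a loss; below $18 it shuts down.

Shutdown price = $18; break-even price = $40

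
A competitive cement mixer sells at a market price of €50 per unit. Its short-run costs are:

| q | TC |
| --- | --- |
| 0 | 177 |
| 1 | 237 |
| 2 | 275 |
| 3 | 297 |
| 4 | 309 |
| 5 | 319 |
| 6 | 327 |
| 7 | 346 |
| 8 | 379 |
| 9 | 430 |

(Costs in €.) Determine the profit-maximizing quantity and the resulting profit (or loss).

q = 8; profit = €21

Tabulate TR − TC: q=0: -177; q=1: -187; q=2: -175; q=3: -147; q=4: -109; q=5: -69; q=6: -27; q=7: 4; q=8: 21; q=9: 20.
Profit is maximized at q = 8. AVC there is 202/8 = €25.25 ≤ P, so producing beats shutting down (which would give -€177).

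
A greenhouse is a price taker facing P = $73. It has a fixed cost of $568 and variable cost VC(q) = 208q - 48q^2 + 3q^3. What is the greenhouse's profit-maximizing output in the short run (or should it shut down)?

From TC, MC = TC'(q) = 208 - 96q + 9q^2 and AVC = VC/q = 208 - 48q + 3q^2.
AVC is minimized where dAVC/dq = -48 + 6q = 0, at q = 8; min AVC = 208 - 48·8 + 3·8^2 = $16.
P = $73 exceeds min AVC = $16, so the firm stays open.
Set P = MC: 73 = 208 - 96q + 9q^2 → 135 - 96q + 9q^2 = 0. The roots are q = 5/3 and q = 9; the profit-maximizing output is on the rising part of MC, so q* = 9.
Check: AVC at q = 9 is $19 ≤ P, so revenue covers variable cost.
Profit = P·q − TC = 73·9 − 739 = -$82, a loss, but smaller than the $568 fixed cost the firm would lose by shutting down.

Produce at q = 9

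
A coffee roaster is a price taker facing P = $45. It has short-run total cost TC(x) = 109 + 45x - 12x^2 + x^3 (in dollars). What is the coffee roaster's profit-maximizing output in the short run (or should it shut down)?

Produce at x = 8

From TC, MC = TC'(x) = 45 - 24x + 3x^2 and AVC = VC/x = 45 - 12x + x^2.
The AVC parabola has its vertex at x = 12/2 = 6, where AVC = 45 - 12·6 + 6^2 = $9.
P = $45 exceeds min AVC = $9, so the firm stays open.
Solving P = MC: -24x + 3x^2 = 0 ⇒ x = 0 or 8. On the upward-sloping branch, x* = 8.
Check: AVC at x = 8 is $13 ≤ P, so revenue covers variable cost.
Profit = P·x − TC = 45·8 − 213 = $147.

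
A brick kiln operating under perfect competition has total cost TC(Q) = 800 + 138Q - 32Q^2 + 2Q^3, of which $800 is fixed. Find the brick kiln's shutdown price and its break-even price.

Shutdown price = $10; break-even price = $98

AVC = 138 - 32Q + 2Q^2; minimized at Q = 8, giving min AVC = $10. That is the shutdown price.
ATC = 800/Q + 138 - 32Q + 2Q^2. Setting dATC/dQ = −800/Q^2 − 32 + 4Q = 0 gives Q = 10 (since 4·10^3 − 32·10^2 = 800).
min ATC = 800/10 + 138 − 32·10 + 2·10^2 = $98. That is the break-even price.
Between these two prices the firm operates at a loss; above $98 it earns a profit.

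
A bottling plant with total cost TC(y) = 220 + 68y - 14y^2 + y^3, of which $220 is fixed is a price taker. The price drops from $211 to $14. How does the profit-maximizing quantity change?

MC = 68 - 28y + 3y^2; the shutdown threshold is min AVC = $19 (at y = 7).
With P = $211 above the shutdown price, P = MC gives y = 13.
At P = $14 < min AVC = $19, price no longer covers variable cost at any output, so the firm shuts down: y = 0.

Output falls from 13 to 0 (the firm shuts down)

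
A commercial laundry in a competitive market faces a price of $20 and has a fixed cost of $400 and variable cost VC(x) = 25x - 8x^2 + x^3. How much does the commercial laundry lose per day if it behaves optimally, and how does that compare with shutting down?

Profit = -$350 at x = 5

AVC = 25 - 8x + x^2 has its minimum $9 at x = 4; price $20 clears that bar, so the firm operates.
MC = 25 - 16x + 3x^2. Setting P = MC and taking the root on the rising branch gives x* = 5.
TR = 20·5 = 100. TC = 400 + 50 = 450. Profit = 100 − 450 = -$350.
That loss of $350 beats the $400 the firm would lose by shutting down; producing recovers $50 of fixed cost.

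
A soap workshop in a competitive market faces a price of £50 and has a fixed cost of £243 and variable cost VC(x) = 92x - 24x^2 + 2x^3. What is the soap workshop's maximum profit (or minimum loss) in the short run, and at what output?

AVC = 92 - 24x + 2x^2; min AVC = £20 at x = 6. Since P = £50 ≥ min AVC, the firm produces.
MC = 92 - 48x + 6x^2. Setting P = MC and taking the root on the rising branch gives x* = 7.
TR = 50·7 = 350. TC = 243 + 154 = 397. Profit = 350 − 397 = -£47.
That loss of £47 beats the £243 the firm would lose by shutting down; producing recovers £196 of fixed cost.

Profit = -£47 at x = 7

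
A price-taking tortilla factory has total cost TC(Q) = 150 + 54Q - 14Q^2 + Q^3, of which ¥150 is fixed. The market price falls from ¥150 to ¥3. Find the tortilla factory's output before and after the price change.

AVC = 54 - 14Q + Q^2, minimized at Q = 7 where min AVC = ¥5. MC = 54 - 28Q + 3Q^2.
With P = ¥150 above the shutdown price, P = MC gives Q = 12.
At P = ¥3 < min AVC = ¥5, price no longer covers variable cost at any output, so the firm shuts down: Q = 0.

Output falls from 12 to 0 (the firm shuts down)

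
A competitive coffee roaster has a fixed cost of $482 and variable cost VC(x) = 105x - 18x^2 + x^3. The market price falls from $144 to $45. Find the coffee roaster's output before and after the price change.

MC = 105 - 36x + 3x^2; the shutdown threshold is min AVC = $24 (at x = 9).
With P = $144 above the shutdown price, P = MC gives x = 13.
At P = $45 ≥ min AVC, set P = MC: x = 10. The firm stays open but cuts output.

Output falls from 13 to 10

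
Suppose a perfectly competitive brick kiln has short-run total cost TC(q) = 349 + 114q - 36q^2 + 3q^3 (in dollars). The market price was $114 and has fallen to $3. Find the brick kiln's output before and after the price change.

MC = 114 - 72q + 9q^2; the shutdown threshold is min AVC = $6 (at q = 6).
At P = $114 ≥ min AVC, set P = MC on the rising branch: q = 8.
At P = $3 < min AVC = $6, price no longer covers variable cost at any output, so the firm shuts down: q = 0.

Output falls from 8 to 0 (the firm shuts down)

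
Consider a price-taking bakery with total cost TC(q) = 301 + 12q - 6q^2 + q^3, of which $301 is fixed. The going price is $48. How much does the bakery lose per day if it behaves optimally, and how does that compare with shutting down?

Profit = -$85 at q = 6

AVC = 12 - 6q + q^2 has its minimum $3 at q = 3; price $48 clears that bar, so the firm operates.
MC = 12 - 12q + 3q^2. Setting P = MC and taking the root on the rising branch gives q* = 6.
TR = 48·6 = 288. TC = 301 + 72 = 373. Profit = 288 − 373 = -$85.
Shutting down would mean losing the fixed cost of $301, so operating at a loss of $85 is better by $216.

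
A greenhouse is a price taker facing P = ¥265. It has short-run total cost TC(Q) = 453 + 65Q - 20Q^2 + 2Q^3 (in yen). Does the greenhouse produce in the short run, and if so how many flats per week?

Strip out fixed cost: VC = 65Q - 20Q^2 + 2Q^3. Then AVC = 65 - 20Q + 2Q^2 and MC = 65 - 40Q + 6Q^2.
AVC hits its minimum where MC = AVC, at Q = 5, giving min AVC = 65 - 20·5 + 2·5^2 = ¥15.
P = ¥265 exceeds min AVC = ¥15, so the firm stays open.
Solving P = MC: -200 - 40Q + 6Q^2 = 0 ⇒ Q = -10/3 or 10. On the upward-sloping branch, Q* = 10.
Check: AVC at Q = 10 is ¥65 ≤ P, so revenue covers variable cost.
Profit = P·Q − TC = 265·10 − 1103 = ¥1547.

Produce at Q = 10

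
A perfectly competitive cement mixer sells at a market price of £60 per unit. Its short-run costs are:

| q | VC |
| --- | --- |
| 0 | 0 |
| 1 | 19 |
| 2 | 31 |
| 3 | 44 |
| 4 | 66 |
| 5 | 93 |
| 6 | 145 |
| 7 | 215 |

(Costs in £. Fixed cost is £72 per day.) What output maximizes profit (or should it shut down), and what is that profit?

q = 6; profit = £143

Compute π = P·q − TC at each output: q=0: -72; q=1: -31; q=2: 17; q=3: 64; q=4: 102; q=5: 135; q=6: 143; q=7: 133.
Profit is maximized at q = 6. AVC there is 145/6 = £24.17 ≤ P, so producing beats shutting down (which would give -£72).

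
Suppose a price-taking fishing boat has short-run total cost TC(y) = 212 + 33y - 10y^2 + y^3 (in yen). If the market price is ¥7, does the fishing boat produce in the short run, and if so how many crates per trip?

Shut down

From TC, MC = TC'(y) = 33 - 20y + 3y^2 and AVC = VC/y = 33 - 10y + y^2.
The AVC parabola has its vertex at y = 10/2 = 5, where AVC = 33 - 10·5 + 5^2 = ¥8.
With P < min AVC (¥7 < ¥8), every unit sold adds to the loss.
Best response: produce nothing and absorb the ¥212 fixed cost.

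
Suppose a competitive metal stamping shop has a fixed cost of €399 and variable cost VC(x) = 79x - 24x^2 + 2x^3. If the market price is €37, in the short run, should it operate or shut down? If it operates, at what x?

From TC, MC = TC'(x) = 79 - 48x + 6x^2 and AVC = VC/x = 79 - 24x + 2x^2.
The AVC parabola has its vertex at x = 24/4 = 6, where AVC = 79 - 24·6 + 2·6^2 = €7.
Since P = €37 ≥ min AVC = €7, price covers variable cost and the firm should produce.
P = MC gives 42 - 48x + 6x^2 = 0, with roots 1 and 7. Take the larger (rising MC): x* = 7.
Check: AVC at x = 7 is €9 ≤ P, so revenue covers variable cost.
Profit = P·x − TC = 37·7 − 462 = -€203, a loss, but smaller than the €399 fixed cost the firm would lose by shutting down.

Produce at x = 7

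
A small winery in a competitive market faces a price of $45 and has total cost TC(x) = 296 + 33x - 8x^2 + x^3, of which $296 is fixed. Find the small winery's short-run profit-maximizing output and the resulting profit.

AVC = 33 - 8x + x^2; min AVC = $17 at x = 4. Since P = $45 ≥ min AVC, the firm produces.
MC = 33 - 16x + 3x^2. Setting P = MC and taking the root on the rising branch gives x* = 6.
TR = 45·6 = 270. TC = 296 + 126 = 422. Profit = 270 − 422 = -$152.
Shutting down would mean losing the fixed cost of $296, so operating at a loss of $152 is better by $144.

Profit = -$152 at x = 6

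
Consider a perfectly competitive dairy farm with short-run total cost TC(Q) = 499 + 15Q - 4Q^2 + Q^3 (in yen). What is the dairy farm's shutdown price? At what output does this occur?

Short-run supply begins at min AVC. From VC = 15Q - 4Q^2 + Q^3, AVC = 15 - 4Q + Q^2.
At the minimum of AVC, MC = AVC. MC = 15 - 8Q + 3Q^2; setting MC = AVC gives 2Q^2 - 4Q = 0, so Q = 2. min AVC = 11.
So the shutdown price is ¥11.

¥11 per unit, at Q = 2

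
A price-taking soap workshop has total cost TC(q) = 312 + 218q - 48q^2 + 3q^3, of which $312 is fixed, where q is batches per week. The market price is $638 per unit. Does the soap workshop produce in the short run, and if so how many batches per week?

Produce at q = 14

Variable cost is VC = 218q - 48q^2 + 3q^3, so AVC = VC/q = 218 - 48q + 3q^2 and MC = dTC/dq = 218 - 96q + 9q^2.
AVC is minimized where dAVC/dq = -48 + 6q = 0, at q = 8; min AVC = 218 - 48·8 + 3·8^2 = $26.
P = $638 exceeds min AVC = $26, so the firm stays open.
Set P = MC: 638 = 218 - 96q + 9q^2 → -420 - 96q + 9q^2 = 0. The roots are q = -10/3 and q = 14; the profit-maximizing output is on the rising part of MC, so q* = 14.
Check: AVC at q = 14 is $134 ≤ P, so revenue covers variable cost.
Profit = P·q − TC = 638·14 − 2188 = $6744.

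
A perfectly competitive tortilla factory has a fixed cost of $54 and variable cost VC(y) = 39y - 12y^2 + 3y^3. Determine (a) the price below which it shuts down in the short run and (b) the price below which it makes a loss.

Shutdown price = $27; break-even price = $48

Shutdown price = min AVC. AVC = 39 - 12y + 3y^2, with vertex at y = 2 and minimum $27.
ATC = 54/y + 39 - 12y + 3y^2. Setting dATC/dy = −54/y^2 − 12 + 6y = 0 gives y = 3 (since 6·3^3 − 12·3^2 = 54).
min ATC = 54/3 + 39 − 12·3 + 3·3^2 = $48. That is the break-even price.
For $27 ≤ P < $48 the firm produces at a loss; below $27 it shuts down.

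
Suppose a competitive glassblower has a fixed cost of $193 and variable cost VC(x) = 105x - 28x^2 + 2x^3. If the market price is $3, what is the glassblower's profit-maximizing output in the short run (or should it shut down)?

Shut down

Variable cost is VC = 105x - 28x^2 + 2x^3, so AVC = VC/x = 105 - 28x + 2x^2 and MC = dTC/dx = 105 - 56x + 6x^2.
The AVC parabola has its vertex at x = 28/4 = 7, where AVC = 105 - 28·7 + 2·7^2 = $7.
Since P = $3 < min AVC = $7, price fails to cover variable cost at any output.
The firm minimizes its loss by shutting down and losing only its fixed cost of $193.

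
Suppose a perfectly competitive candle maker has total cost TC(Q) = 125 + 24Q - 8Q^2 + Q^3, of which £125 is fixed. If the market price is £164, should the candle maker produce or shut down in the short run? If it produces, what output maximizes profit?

From TC, MC = TC'(Q) = 24 - 16Q + 3Q^2 and AVC = VC/Q = 24 - 8Q + Q^2.
AVC is minimized where dAVC/dQ = -8 + 2Q = 0, at Q = 4; min AVC = 24 - 8·4 + 4^2 = £8.
P = £164 exceeds min AVC = £8, so the firm stays open.
P = MC gives -140 - 16Q + 3Q^2 = 0, with roots -14/3 and 10. Take the larger (rising MC): Q* = 10.
Check: AVC at Q = 10 is £44 ≤ P, so revenue covers variable cost.
Profit = P·Q − TC = 164·10 − 565 = £1075.

Produce at Q = 10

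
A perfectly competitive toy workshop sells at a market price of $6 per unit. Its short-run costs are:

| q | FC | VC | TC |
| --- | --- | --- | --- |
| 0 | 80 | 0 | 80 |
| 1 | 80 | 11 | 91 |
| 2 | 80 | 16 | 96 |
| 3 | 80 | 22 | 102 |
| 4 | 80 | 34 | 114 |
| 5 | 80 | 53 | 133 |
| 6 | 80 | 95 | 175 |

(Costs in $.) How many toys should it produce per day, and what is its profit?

q = 0 (shut down); profit = -$80

Compute π = P·q − TC at each output: q=0: -80; q=1: -85; q=2: -84; q=3: -84; q=4: -90; q=5: -103; q=6: -139.
Profit is highest at q = 0. Equivalently, the lowest AVC in the table is 22/3 ≈ $7.33 at q = 3, and P = $6 falls below it — price never covers variable cost, so the firm shuts down and loses only its fixed cost.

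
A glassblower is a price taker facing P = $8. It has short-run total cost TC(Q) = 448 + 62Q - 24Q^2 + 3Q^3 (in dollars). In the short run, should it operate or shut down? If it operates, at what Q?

Shut down

Variable cost is VC = 62Q - 24Q^2 + 3Q^3, so AVC = VC/Q = 62 - 24Q + 3Q^2 and MC = dTC/dQ = 62 - 48Q + 9Q^2.
AVC is minimized where dAVC/dQ = -24 + 6Q = 0, at Q = 4; min AVC = 62 - 24·4 + 3·4^2 = $14.
With P < min AVC ($8 < $14), every unit sold adds to the loss.
The firm minimizes its loss by shutting down and losing only its fixed cost of $448.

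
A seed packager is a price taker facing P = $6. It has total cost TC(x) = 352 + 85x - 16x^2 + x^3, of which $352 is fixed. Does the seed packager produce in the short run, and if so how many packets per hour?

Strip out fixed cost: VC = 85x - 16x^2 + x^3. Then AVC = 85 - 16x + x^2 and MC = 85 - 32x + 3x^2.
AVC is minimized where dAVC/dx = -16 + 2x = 0, at x = 8; min AVC = 85 - 16·8 + 8^2 = $21.
Since P = $6 < min AVC = $21, price fails to cover variable cost at any output.
Best response: produce nothing and absorb the $352 fixed cost.

Shut down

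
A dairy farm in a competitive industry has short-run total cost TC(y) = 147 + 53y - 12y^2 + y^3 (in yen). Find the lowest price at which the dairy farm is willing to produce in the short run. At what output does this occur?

The shutdown price is the minimum of AVC. VC = 53y - 12y^2 + y^3, so AVC = 53 - 12y + y^2.
dAVC/dy = -12 + 2y = 0 gives y = 6. min AVC = 53 - 12·6 + 6^2 = 17.
So the shutdown price is ¥17.

¥17 per unit, at y = 6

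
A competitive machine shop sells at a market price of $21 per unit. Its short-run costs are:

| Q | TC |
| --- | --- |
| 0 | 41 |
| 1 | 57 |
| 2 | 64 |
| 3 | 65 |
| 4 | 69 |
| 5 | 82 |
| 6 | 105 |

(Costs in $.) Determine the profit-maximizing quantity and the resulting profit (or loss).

Compute π = P·Q − TC at each output: Q=0: -41; Q=1: -36; Q=2: -22; Q=3: -2; Q=4: 15; Q=5: 23; Q=6: 21.
Profit is maximized at Q = 5. AVC there is 41/5 = $8.20 ≤ P, so producing beats shutting down (which would give -$41).

Q = 5; profit = $23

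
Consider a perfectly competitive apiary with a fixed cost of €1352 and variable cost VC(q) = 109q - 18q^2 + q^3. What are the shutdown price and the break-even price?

AVC = 109 - 18q + q^2; minimized at q = 9, giving min AVC = €28. That is the shutdown price.
ATC = 1352/q + 109 - 18q + q^2. Setting dATC/dq = −1352/q^2 − 18 + 2q = 0 gives q = 13 (since 2·13^3 − 18·13^2 = 1352).
min ATC = 1352/13 + 109 − 18·13 + 13^2 = €148. That is the break-even price.
For €28 ≤ P < €148 the firm produces at a loss; below €28 it shuts down.

Shutdown price = €28; break-even price = €148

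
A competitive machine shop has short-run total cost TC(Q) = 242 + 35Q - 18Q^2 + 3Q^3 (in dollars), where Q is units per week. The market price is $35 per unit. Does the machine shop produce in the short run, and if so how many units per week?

Produce at Q = 4

From TC, MC = TC'(Q) = 35 - 36Q + 9Q^2 and AVC = VC/Q = 35 - 18Q + 3Q^2.
AVC hits its minimum where MC = AVC, at Q = 3, giving min AVC = 35 - 18·3 + 3·3^2 = $8.
Because $35 ≥ $8, revenue can cover variable cost; the firm operates.
Solving P = MC: -36Q + 9Q^2 = 0 ⇒ Q = 0 or 4. On the upward-sloping branch, Q* = 4.
Check: AVC at Q = 4 is $11 ≤ P, so revenue covers variable cost.
Profit = P·Q − TC = 35·4 − 286 = -$146, a loss, but smaller than the $242 fixed cost the firm would lose by shutting down.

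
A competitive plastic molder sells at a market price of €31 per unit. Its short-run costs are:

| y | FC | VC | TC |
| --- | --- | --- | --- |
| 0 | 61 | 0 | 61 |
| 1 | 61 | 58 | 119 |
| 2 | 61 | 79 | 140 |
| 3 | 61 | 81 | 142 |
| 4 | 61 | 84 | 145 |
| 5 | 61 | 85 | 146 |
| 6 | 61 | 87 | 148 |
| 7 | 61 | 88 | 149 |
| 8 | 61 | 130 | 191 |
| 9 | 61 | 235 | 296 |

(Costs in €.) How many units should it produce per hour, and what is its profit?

y = 7; profit = €68

Profit at each row (π = 31y − TC): y=0: -61; y=1: -88; y=2: -78; y=3: -49; y=4: -21; y=5: 9; y=6: 38; y=7: 68; y=8: 57; y=9: -17.
Profit is maximized at y = 7. AVC there is 88/7 = €12.57 ≤ P, so producing beats shutting down (which would give -€61).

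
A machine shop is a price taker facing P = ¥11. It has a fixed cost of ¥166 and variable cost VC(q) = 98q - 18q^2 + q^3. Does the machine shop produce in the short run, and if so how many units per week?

Strip out fixed cost: VC = 98q - 18q^2 + q^3. Then AVC = 98 - 18q + q^2 and MC = 98 - 36q + 3q^2.
AVC hits its minimum where MC = AVC, at q = 9, giving min AVC = 98 - 18·9 + 9^2 = ¥17.
P = ¥11 lies below min AVC = ¥17; no output level covers variable cost.
Best response: produce nothing and absorb the ¥166 fixed cost.

Shut down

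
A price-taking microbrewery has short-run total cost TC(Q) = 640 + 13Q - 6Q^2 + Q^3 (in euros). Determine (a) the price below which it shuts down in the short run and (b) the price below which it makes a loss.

AVC = 13 - 6Q + Q^2; minimized at Q = 3, giving min AVC = €4. That is the shutdown price.
ATC = 640/Q + 13 - 6Q + Q^2. Setting dATC/dQ = −640/Q^2 − 6 + 2Q = 0 gives Q = 8 (since 2·8^3 − 6·8^2 = 640).
min ATC = 640/8 + 13 − 6·8 + 8^2 = €109. That is the break-even price.
Between these two prices the firm operates at a loss; above €109 it earns a profit.

Shutdown price = €4; break-even price = €109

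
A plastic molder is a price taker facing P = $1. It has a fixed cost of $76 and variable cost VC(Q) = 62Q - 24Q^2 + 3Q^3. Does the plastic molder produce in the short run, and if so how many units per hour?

Shut down

Strip out fixed cost: VC = 62Q - 24Q^2 + 3Q^3. Then AVC = 62 - 24Q + 3Q^2 and MC = 62 - 48Q + 9Q^2.
The AVC parabola has its vertex at Q = 24/6 = 4, where AVC = 62 - 24·4 + 3·4^2 = $14.
With P < min AVC ($1 < $14), every unit sold adds to the loss.
Shutting down limits the loss to fixed cost, $76.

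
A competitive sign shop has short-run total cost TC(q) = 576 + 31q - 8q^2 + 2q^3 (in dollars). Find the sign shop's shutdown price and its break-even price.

Shutdown price = min AVC. AVC = 31 - 8q + 2q^2, with vertex at q = 2 and minimum $23.
ATC = 576/q + 31 - 8q + 2q^2. Setting dATC/dq = −576/q^2 − 8 + 4q = 0 gives q = 6 (since 4·6^3 − 8·6^2 = 576).
min ATC = 576/6 + 31 − 8·6 + 2·6^2 = $151. That is the break-even price.
For $23 ≤ P < $151 the firm produces at a loss; below $23 it shuts down.

Shutdown price = $23; break-even price = $151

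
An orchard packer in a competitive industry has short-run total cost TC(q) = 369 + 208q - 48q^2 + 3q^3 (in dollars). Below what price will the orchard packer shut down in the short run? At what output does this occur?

$16 per unit, at q = 8

The shutdown price is the minimum of AVC. VC = 208q - 48q^2 + 3q^3, so AVC = 208 - 48q + 3q^2.
dAVC/dq = -48 + 6q = 0 gives q = 8. min AVC = 208 - 48·8 + 3·8^2 = 16.
So the shutdown price is $16.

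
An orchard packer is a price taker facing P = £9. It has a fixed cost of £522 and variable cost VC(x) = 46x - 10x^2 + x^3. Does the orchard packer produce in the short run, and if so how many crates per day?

Strip out fixed cost: VC = 46x - 10x^2 + x^3. Then AVC = 46 - 10x + x^2 and MC = 46 - 20x + 3x^2.
AVC is minimized where dAVC/dx = -10 + 2x = 0, at x = 5; min AVC = 46 - 10·5 + 5^2 = £21.
Since P = £9 < min AVC = £21, price fails to cover variable cost at any output.
Shutting down limits the loss to fixed cost, £522.

Shut down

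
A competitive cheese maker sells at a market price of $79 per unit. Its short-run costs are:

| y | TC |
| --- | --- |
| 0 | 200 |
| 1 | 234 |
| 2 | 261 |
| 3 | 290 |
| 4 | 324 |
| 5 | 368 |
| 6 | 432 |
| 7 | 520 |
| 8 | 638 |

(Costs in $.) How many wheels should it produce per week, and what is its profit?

Profit at each row (π = 79y − TC): y=0: -200; y=1: -155; y=2: -103; y=3: -53; y=4: -8; y=5: 27; y=6: 42; y=7: 33; y=8: -6.
Profit is maximized at y = 6. AVC there is 232/6 = $38.67 ≤ P, so producing beats shutting down (which would give -$200).

y = 6; profit = $42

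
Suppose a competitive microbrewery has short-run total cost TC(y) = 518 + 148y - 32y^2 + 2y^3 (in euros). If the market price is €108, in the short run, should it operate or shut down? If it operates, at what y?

Produce at y = 10

Strip out fixed cost: VC = 148y - 32y^2 + 2y^3. Then AVC = 148 - 32y + 2y^2 and MC = 148 - 64y + 6y^2.
AVC hits its minimum where MC = AVC, at y = 8, giving min AVC = 148 - 32·8 + 2·8^2 = €20.
Because €108 ≥ €20, revenue can cover variable cost; the firm operates.
Solving P = MC: 40 - 64y + 6y^2 = 0 ⇒ y = 2/3 or 10. On the upward-sloping branch, y* = 10.
Check: AVC at y = 10 is €28 ≤ P, so revenue covers variable cost.
Profit = P·y − TC = 108·10 − 798 = €282.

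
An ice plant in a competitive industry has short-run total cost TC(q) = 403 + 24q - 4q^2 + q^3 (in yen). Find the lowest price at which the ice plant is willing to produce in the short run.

¥20 per unit

Short-run supply begins at min AVC. From VC = 24q - 4q^2 + q^3, AVC = 24 - 4q + q^2.
At the minimum of AVC, MC = AVC. MC = 24 - 8q + 3q^2; setting MC = AVC gives 2q^2 - 4q = 0, so q = 2. min AVC = 20.
The firm shuts down for any P below ¥20.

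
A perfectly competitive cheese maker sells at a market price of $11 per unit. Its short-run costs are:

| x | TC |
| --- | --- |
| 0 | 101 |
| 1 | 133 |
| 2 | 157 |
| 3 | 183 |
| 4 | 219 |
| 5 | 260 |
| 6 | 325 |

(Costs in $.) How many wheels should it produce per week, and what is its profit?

Compute π = P·x − TC at each output: x=0: -101; x=1: -122; x=2: -135; x=3: -150; x=4: -175; x=5: -205; x=6: -259.
Profit is highest at x = 0. Equivalently, the lowest AVC in the table is 82/3 ≈ $27.33 at x = 3, and P = $11 falls below it — price never covers variable cost, so the firm shuts down and loses only its fixed cost.

x = 0 (shut down); profit = -$101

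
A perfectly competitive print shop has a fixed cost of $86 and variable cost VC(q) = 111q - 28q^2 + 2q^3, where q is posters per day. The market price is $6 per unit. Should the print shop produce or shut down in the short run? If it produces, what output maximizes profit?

Shut down

From TC, MC = TC'(q) = 111 - 56q + 6q^2 and AVC = VC/q = 111 - 28q + 2q^2.
AVC hits its minimum where MC = AVC, at q = 7, giving min AVC = 111 - 28·7 + 2·7^2 = $13.
With P < min AVC ($6 < $13), every unit sold adds to the loss.
Shutting down limits the loss to fixed cost, $86.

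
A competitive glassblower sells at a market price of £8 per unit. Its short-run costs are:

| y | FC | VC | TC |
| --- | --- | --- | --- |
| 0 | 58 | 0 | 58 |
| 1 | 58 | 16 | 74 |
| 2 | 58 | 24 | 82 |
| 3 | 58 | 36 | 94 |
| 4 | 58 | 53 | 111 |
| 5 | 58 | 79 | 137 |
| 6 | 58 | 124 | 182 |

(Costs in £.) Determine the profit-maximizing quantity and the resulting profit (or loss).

y = 0 (shut down); profit = -£58

Profit at each row (π = 8y − TC): y=0: -58; y=1: -66; y=2: -66; y=3: -70; y=4: -79; y=5: -97; y=6: -134.
Profit is highest at y = 0. Equivalently, the lowest AVC in the table is 24/2 ≈ £12 at y = 2, and P = £8 falls below it — price never covers variable cost, so the firm shuts down and loses only its fixed cost.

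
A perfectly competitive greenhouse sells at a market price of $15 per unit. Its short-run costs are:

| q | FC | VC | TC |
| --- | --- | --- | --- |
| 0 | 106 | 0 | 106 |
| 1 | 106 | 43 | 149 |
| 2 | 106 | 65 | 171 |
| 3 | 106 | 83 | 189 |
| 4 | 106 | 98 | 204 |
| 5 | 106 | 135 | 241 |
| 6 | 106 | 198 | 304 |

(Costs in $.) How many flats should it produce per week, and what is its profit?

q = 0 (shut down); profit = -$106

Compute π = P·q − TC at each output: q=0: -106; q=1: -134; q=2: -141; q=3: -144; q=4: -144; q=5: -166; q=6: -214.
Profit is highest at q = 0. Equivalently, the lowest AVC in the table is 98/4 ≈ $24.50 at q = 4, and P = $15 falls below it — price never covers variable cost, so the firm shuts down and loses only its fixed cost.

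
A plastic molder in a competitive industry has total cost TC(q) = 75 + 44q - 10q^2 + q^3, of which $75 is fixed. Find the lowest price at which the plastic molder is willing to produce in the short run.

The firm shuts down when price falls below the minimum of average variable cost. AVC = VC/q = 44 - 10q + q^2.
At the minimum of AVC, MC = AVC. MC = 44 - 20q + 3q^2; setting MC = AVC gives 2q^2 - 10q = 0, so q = 5. min AVC = 19.
The firm shuts down for any P below $19.

$19 per unit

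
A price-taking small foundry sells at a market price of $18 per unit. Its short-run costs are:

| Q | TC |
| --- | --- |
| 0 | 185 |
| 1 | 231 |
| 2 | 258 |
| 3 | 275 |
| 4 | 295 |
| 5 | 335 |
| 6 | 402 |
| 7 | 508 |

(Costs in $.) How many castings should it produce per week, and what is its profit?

Compute π = P·Q − TC at each output: Q=0: -185; Q=1: -213; Q=2: -222; Q=3: -221; Q=4: -223; Q=5: -245; Q=6: -294; Q=7: -382.
Profit is highest at Q = 0. Equivalently, the lowest AVC in the table is 110/4 ≈ $27.50 at Q = 4, and P = $18 falls below it — price never covers variable cost, so the firm shuts down and loses only its fixed cost.

Q = 0 (shut down); profit = -$185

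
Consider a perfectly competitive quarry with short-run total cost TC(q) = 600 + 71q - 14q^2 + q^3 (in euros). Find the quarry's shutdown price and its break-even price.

Shutdown price = €22; break-even price = €91

AVC = 71 - 14q + q^2; minimized at q = 7, giving min AVC = €22. That is the shutdown price.
ATC = 600/q + 71 - 14q + q^2. Setting dATC/dq = −600/q^2 − 14 + 2q = 0 gives q = 10 (since 2·10^3 − 14·10^2 = 600).
min ATC = 600/10 + 71 − 14·10 + 10^2 = €91. That is the break-even price.
Between these two prices the firm operates at a loss; above €91 it earns a profit.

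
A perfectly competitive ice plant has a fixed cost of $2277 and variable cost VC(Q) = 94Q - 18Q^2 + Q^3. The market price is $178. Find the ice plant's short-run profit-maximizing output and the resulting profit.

Profit = -$317 at Q = 14

AVC = 94 - 18Q + Q^2 has its minimum $13 at Q = 9; price $178 clears that bar, so the firm operates.
MC = 94 - 36Q + 3Q^2. Setting P = MC and taking the root on the rising branch gives Q* = 14.
TR = 178·14 = 2492. TC = 2277 + 532 = 2809. Profit = 2492 − 2809 = -$317.
That loss of $317 beats the $2277 the firm would lose by shutting down; producing recovers $1960 of fixed cost.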